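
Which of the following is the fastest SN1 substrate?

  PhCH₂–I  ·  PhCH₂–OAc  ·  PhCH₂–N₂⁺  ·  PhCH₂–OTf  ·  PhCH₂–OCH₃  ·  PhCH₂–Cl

Same R in every case — rank the leaving groups.
Leaving-group ability tracks the stability of the departed species; conjugate-acid pKₐ is the usual yardstick (lower pKₐ → better LG).
PhCH₂–N₂⁺ loses N₂: no meaningful conjugate acid; N₂ departs as an exceptionally stable neutral molecule
PhCH₂–OTf loses OTf⁻: pKₐ(CF₃SO₃H (triflic acid)) ≈ -14
PhCH₂–I loses I⁻: pKₐ(HI) ≈ -10
PhCH₂–Cl loses Cl⁻: pKₐ(HCl) ≈ -7
PhCH₂–OAc loses AcO⁻: pKₐ(CH₃COOH) ≈ 4.8
PhCH₂–OCH₃ loses CH₃O⁻: pKₐ(CH₃OH) ≈ 15.5

PhCH₂–N₂⁺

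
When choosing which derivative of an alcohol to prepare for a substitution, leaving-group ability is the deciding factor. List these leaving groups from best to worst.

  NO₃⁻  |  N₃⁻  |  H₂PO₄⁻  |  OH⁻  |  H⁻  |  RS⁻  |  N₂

N₂ > NO₃⁻ > H₂PO₄⁻ > N₃⁻ > RS⁻ > OH⁻ > H⁻

Leaving-group ability tracks the stability of the departed species; conjugate-acid pKₐ is the usual yardstick (lower pKₐ → better LG).
N₂: no meaningful conjugate acid; N₂ departs as an exceptionally stable neutral molecule
NO₃⁻: pKₐ(HNO₃) ≈ -1.3
H₂PO₄⁻: pKₐ(H₃PO₄) ≈ 2.1 — moderate base; biological leaving group after further activation
N₃⁻: pKₐ(HN₃) ≈ 4.7 — linear, resonance-stabilised
RS⁻: pKₐ(RSH (a thiol)) ≈ 10.5 — moderately basic; rarely leaves without activation
OH⁻: pKₐ(H₂O) ≈ 15.7
H⁻: pKₐ(H₂) ≈ 36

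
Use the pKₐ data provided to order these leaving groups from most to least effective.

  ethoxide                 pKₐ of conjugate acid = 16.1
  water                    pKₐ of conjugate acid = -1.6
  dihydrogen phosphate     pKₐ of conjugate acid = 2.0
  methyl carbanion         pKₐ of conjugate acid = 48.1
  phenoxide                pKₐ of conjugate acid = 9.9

Lower conjugate-acid pKₐ ⇒ weaker base ⇒ better leaving group.
Sorting by the given values: water (-1.6), dihydrogen phosphate (2.0), phenoxide (9.9), ethoxide (16.1), methyl carbanion (48.1).

water > dihydrogen phosphate > phenoxide > ethoxide > methyl carbanion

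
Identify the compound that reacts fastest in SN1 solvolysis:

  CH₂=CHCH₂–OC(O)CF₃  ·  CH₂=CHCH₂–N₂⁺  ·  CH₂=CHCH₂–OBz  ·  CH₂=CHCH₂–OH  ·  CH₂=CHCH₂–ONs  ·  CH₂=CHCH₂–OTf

CH₂=CHCH₂–N₂⁺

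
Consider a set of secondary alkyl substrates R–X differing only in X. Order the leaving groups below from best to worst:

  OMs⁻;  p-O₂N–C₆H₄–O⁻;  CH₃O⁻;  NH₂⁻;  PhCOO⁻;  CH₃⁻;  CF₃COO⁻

OMs⁻: pKₐ(CH₃SO₃H (MsOH)) ≈ -1.9
CF₃COO⁻: pKₐ(CF₃COOH) ≈ 0.2
PhCOO⁻: pKₐ(C₆H₅COOH) ≈ 4.2
p-O₂N–C₆H₄–O⁻: pKₐ(p-nitrophenol) ≈ 7.2
CH₃O⁻: pKₐ(CH₃OH) ≈ 15.5
NH₂⁻: pKₐ(NH₃) ≈ 38
CH₃⁻: pKₐ(CH₄) ≈ 48

OMs⁻ > CF₃COO⁻ > PhCOO⁻ > p-O₂N–C₆H₄–O⁻ > CH₃O⁻ > NH₂⁻ > CH₃⁻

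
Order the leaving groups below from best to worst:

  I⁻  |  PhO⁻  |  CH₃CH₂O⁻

I⁻: pKₐ(HI) ≈ -10
PhO⁻: pKₐ(C₆H₅OH (phenol)) ≈ 10 — resonance into the ring helps, but still a poor LG
CH₃CH₂O⁻: pKₐ(CH₃CH₂OH) ≈ 16

I⁻ > PhO⁻ > CH₃CH₂O⁻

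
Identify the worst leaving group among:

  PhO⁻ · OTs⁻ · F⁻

PhO⁻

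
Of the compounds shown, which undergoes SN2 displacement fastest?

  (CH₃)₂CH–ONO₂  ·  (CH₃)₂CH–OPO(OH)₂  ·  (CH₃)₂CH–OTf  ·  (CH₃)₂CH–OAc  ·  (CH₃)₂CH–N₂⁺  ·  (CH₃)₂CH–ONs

The skeletons are identical, so relative rate is governed entirely by leaving-group ability.
Rank by basicity of the departing species: weakest base leaves most easily.
(CH₃)₂CH–N₂⁺ loses N₂: no meaningful conjugate acid; N₂ departs as an exceptionally stable neutral molecule
(CH₃)₂CH–OTf loses OTf⁻: pKₐ(CF₃SO₃H (triflic acid)) ≈ -14
(CH₃)₂CH–ONs loses ONs⁻: pKₐ(p-O₂NC₆H₄SO₃H) ≈ -3.5
(CH₃)₂CH–ONO₂ loses NO₃⁻: pKₐ(HNO₃) ≈ -1.3
(CH₃)₂CH–OPO(OH)₂ loses H₂PO₄⁻: pKₐ(H₃PO₄) ≈ 2.1
(CH₃)₂CH–OAc loses AcO⁻: pKₐ(CH₃COOH) ≈ 4.8

(CH₃)₂CH–N₂⁺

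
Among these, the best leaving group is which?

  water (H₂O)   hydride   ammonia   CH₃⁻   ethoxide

Rank by basicity of the departing species: weakest base leaves most easily.
water (H₂O): pKₐ(H₃O⁺) ≈ -1.7
ammonia: pKₐ(NH₄⁺) ≈ 9.2
ethoxide: pKₐ(CH₃CH₂OH) ≈ 16
hydride: pKₐ(H₂) ≈ 36
CH₃⁻: pKₐ(CH₄) ≈ 48

water (H₂O)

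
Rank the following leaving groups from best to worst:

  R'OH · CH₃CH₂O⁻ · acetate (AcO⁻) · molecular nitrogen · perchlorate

The more stable X⁻ (or X) is on its own — i.e. the weaker a base it is — the better a leaving group it makes.
molecular nitrogen: no meaningful conjugate acid; N₂ departs as an exceptionally stable neutral molecule
perchlorate: pKₐ(HClO₄) ≈ -10
R'OH: pKₐ(R'OH₂⁺) ≈ -2.4
acetate (AcO⁻): pKₐ(CH₃COOH) ≈ 4.8
CH₃CH₂O⁻: pKₐ(CH₃CH₂OH) ≈ 16

molecular nitrogen > perchlorate > R'OH > acetate (AcO⁻) > CH₃CH₂O⁻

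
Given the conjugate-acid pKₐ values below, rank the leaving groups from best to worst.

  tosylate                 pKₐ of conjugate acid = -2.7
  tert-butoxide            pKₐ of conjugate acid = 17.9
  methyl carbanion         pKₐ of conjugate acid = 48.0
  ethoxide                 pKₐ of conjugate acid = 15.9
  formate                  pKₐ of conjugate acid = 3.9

tosylate > formate > ethoxide > tert-butoxide > methyl carbanion

Lower conjugate-acid pKₐ ⇒ weaker base ⇒ better leaving group.
Sorting by the given values: tosylate (-2.7), formate (3.9), ethoxide (15.9), tert-butoxide (17.9), methyl carbanion (48.0).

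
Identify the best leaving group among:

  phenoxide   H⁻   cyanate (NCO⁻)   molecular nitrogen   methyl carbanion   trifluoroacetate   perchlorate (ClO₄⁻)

molecular nitrogen: no meaningful conjugate acid; N₂ departs as an exceptionally stable neutral molecule
perchlorate (ClO₄⁻): pKₐ(HClO₄) ≈ -10
trifluoroacetate: pKₐ(CF₃COOH) ≈ 0.2
cyanate (NCO⁻): pKₐ(HOCN) ≈ 3.5
phenoxide: pKₐ(C₆H₅OH (phenol)) ≈ 10
H⁻: pKₐ(H₂) ≈ 36
methyl carbanion: pKₐ(CH₄) ≈ 48

molecular nitrogen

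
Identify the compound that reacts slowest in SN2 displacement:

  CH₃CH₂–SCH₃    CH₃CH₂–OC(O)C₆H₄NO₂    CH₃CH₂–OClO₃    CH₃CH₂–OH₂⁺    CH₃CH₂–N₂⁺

CH₃CH₂–SCH₃

Same R in every case — rank the leaving groups.
The more stable X⁻ (or X) is on its own — i.e. the weaker a base it is — the better a leaving group it makes.
CH₃CH₂–N₂⁺ loses N₂: no meaningful conjugate acid; N₂ departs as an exceptionally stable neutral molecule
CH₃CH₂–OClO₃ loses ClO₄⁻: pKₐ(HClO₄) ≈ -10
CH₃CH₂–OH₂⁺ loses H₂O: pKₐ(H₃O⁺) ≈ -1.7
CH₃CH₂–OC(O)C₆H₄NO₂ loses p-O₂N–C₆H₄–COO⁻: pKₐ(p-nitrobenzoic acid) ≈ 3.4
CH₃CH₂–SCH₃ loses RS⁻: pKₐ(RSH (a thiol)) ≈ 10.5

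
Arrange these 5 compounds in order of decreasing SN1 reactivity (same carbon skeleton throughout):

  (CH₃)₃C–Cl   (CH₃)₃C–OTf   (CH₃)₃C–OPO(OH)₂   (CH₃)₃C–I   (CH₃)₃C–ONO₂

Identical carbon frameworks mean the comparison reduces to leaving-group quality.
Leaving-group ability tracks the stability of the departed species; conjugate-acid pKₐ is the usual yardstick (lower pKₐ → better LG).
(CH₃)₃C–OTf loses OTf⁻: pKₐ(CF₃SO₃H (triflic acid)) ≈ -14
(CH₃)₃C–I loses I⁻: pKₐ(HI) ≈ -10
(CH₃)₃C–Cl loses Cl⁻: pKₐ(HCl) ≈ -7
(CH₃)₃C–ONO₂ loses NO₃⁻: pKₐ(HNO₃) ≈ -1.3
(CH₃)₃C–OPO(OH)₂ loses H₂PO₄⁻: pKₐ(H₃PO₄) ≈ 2.1

(CH₃)₃C–OTf > (CH₃)₃C–I > (CH₃)₃C–Cl > (CH₃)₃C–ONO₂ > (CH₃)₃C–OPO(OH)₂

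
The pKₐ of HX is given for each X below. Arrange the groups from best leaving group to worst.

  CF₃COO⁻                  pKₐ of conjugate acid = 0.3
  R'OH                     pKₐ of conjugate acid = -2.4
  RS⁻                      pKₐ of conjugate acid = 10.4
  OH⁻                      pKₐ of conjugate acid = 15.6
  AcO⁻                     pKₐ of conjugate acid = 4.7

R'OH > CF₃COO⁻ > AcO⁻ > RS⁻ > OH⁻

Lower conjugate-acid pKₐ ⇒ weaker base ⇒ better leaving group.
Sorting by the given values: R'OH (-2.4), CF₃COO⁻ (0.3), AcO⁻ (4.7), RS⁻ (10.4), OH⁻ (15.6).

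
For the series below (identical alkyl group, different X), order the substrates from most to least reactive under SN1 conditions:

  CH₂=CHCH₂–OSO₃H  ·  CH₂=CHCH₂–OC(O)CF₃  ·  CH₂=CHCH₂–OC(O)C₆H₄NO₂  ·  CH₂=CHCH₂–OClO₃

Same R in every case — rank the leaving groups.
Rank by basicity of the departing species: weakest base leaves most easily.
CH₂=CHCH₂–OClO₃ loses ClO₄⁻: pKₐ(HClO₄) ≈ -10
CH₂=CHCH₂–OSO₃H loses HSO₄⁻: pKₐ(H₂SO₄) ≈ -3
CH₂=CHCH₂–OC(O)CF₃ loses CF₃COO⁻: pKₐ(CF₃COOH) ≈ 0.2
CH₂=CHCH₂–OC(O)C₆H₄NO₂ loses p-O₂N–C₆H₄–COO⁻: pKₐ(p-nitrobenzoic acid) ≈ 3.4

CH₂=CHCH₂–OClO₃ > CH₂=CHCH₂–OSO₃H > CH₂=CHCH₂–OC(O)CF₃ > CH₂=CHCH₂–OC(O)C₆H₄NO₂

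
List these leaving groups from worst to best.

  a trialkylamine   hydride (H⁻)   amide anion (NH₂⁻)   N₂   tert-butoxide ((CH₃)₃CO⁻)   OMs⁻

amide anion (NH₂⁻) < hydride (H⁻) < tert-butoxide ((CH₃)₃CO⁻) < a trialkylamine < OMs⁻ < N₂

A good leaving group is a weak base: the lower the pKₐ of its conjugate acid, the more readily it departs.
N₂: no meaningful conjugate acid; N₂ departs as an exceptionally stable neutral molecule
OMs⁻: pKₐ(CH₃SO₃H (MsOH)) ≈ -1.9
a trialkylamine: pKₐ(R'₃NH⁺) ≈ 10.7
tert-butoxide ((CH₃)₃CO⁻): pKₐ(t-BuOH) ≈ 18
hydride (H⁻): pKₐ(H₂) ≈ 36
amide anion (NH₂⁻): pKₐ(NH₃) ≈ 38
Listed from poorest to best leaving group as asked.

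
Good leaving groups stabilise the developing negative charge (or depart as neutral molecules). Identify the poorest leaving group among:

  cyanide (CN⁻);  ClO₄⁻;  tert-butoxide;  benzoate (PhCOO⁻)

ClO₄⁻: pKₐ(HClO₄) ≈ -10
benzoate (PhCOO⁻): pKₐ(C₆H₅COOH) ≈ 4.2
cyanide (CN⁻): pKₐ(HCN) ≈ 9.2
tert-butoxide: pKₐ(t-BuOH) ≈ 18

tert-butoxide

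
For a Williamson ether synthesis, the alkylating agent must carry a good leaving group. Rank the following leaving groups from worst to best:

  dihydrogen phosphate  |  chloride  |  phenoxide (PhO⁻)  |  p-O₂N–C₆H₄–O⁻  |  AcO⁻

The more stable X⁻ (or X) is on its own — i.e. the weaker a base it is — the better a leaving group it makes.
chloride: pKₐ(HCl) ≈ -7 — moderately weak base
dihydrogen phosphate: pKₐ(H₃PO₄) ≈ 2.1 — moderate base; biological leaving group after further activation
AcO⁻: pKₐ(CH₃COOH) ≈ 4.8
p-O₂N–C₆H₄–O⁻: pKₐ(p-nitrophenol) ≈ 7.2
phenoxide (PhO⁻): pKₐ(C₆H₅OH (phenol)) ≈ 10
Reversing gives the worst-to-best order requested.

phenoxide (PhO⁻) < p-O₂N–C₆H₄–O⁻ < AcO⁻ < dihydrogen phosphate < chloride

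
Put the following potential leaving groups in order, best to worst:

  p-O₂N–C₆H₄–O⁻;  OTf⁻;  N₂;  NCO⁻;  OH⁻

N₂ > OTf⁻ > NCO⁻ > p-O₂N–C₆H₄–O⁻ > OH⁻

N₂: no meaningful conjugate acid; N₂ departs as an exceptionally stable neutral molecule
OTf⁻: pKₐ(CF₃SO₃H (triflic acid)) ≈ -14 — charge spread over three oxygens and a CF₃ group; the premier leaving group in synthesis
NCO⁻: pKₐ(HOCN) ≈ 3.5 — resonance between N and O
p-O₂N–C₆H₄–O⁻: pKₐ(p-nitrophenol) ≈ 7.2
OH⁻: pKₐ(H₂O) ≈ 15.7 — strong base; essentially never leaves without prior activation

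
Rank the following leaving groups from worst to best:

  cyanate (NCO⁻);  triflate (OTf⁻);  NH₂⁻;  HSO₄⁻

NH₂⁻ < cyanate (NCO⁻) < HSO₄⁻ < triflate (OTf⁻)

A good leaving group is a weak base: the lower the pKₐ of its conjugate acid, the more readily it departs.
triflate (OTf⁻): pKₐ(CF₃SO₃H (triflic acid)) ≈ -14
HSO₄⁻: pKₐ(H₂SO₄) ≈ -3
cyanate (NCO⁻): pKₐ(HOCN) ≈ 3.5
NH₂⁻: pKₐ(NH₃) ≈ 38
Listed from poorest to best leaving group as asked.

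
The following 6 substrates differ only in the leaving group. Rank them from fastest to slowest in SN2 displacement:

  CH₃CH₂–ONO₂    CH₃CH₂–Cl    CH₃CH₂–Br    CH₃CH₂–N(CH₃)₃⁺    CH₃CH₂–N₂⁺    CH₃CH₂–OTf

CH₃CH₂–N₂⁺ > CH₃CH₂–OTf > CH₃CH₂–Br > CH₃CH₂–Cl > CH₃CH₂–ONO₂ > CH₃CH₂–N(CH₃)₃⁺

The skeletons are identical, so relative rate is governed entirely by leaving-group ability.
A good leaving group is a weak base: the lower the pKₐ of its conjugate acid, the more readily it departs.
CH₃CH₂–N₂⁺ loses N₂: no meaningful conjugate acid; N₂ departs as an exceptionally stable neutral molecule
CH₃CH₂–OTf loses OTf⁻: pKₐ(CF₃SO₃H (triflic acid)) ≈ -14
CH₃CH₂–Br loses Br⁻: pKₐ(HBr) ≈ -9
CH₃CH₂–Cl loses Cl⁻: pKₐ(HCl) ≈ -7
CH₃CH₂–ONO₂ loses NO₃⁻: pKₐ(HNO₃) ≈ -1.3
CH₃CH₂–N(CH₃)₃⁺ loses NR'₃: pKₐ(R'₃NH⁺) ≈ 10.7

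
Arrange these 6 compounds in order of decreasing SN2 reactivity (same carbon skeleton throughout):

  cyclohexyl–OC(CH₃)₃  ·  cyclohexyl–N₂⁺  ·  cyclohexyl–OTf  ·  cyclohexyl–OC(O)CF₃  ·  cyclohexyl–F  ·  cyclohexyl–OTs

cyclohexyl–N₂⁺ > cyclohexyl–OTf > cyclohexyl–OTs > cyclohexyl–OC(O)CF₃ > cyclohexyl–F > cyclohexyl–OC(CH₃)₃

The skeletons are identical, so relative rate is governed entirely by leaving-group ability.
The more stable X⁻ (or X) is on its own — i.e. the weaker a base it is — the better a leaving group it makes.
cyclohexyl–N₂⁺ loses N₂: no meaningful conjugate acid; N₂ departs as an exceptionally stable neutral molecule
cyclohexyl–OTf loses OTf⁻: pKₐ(CF₃SO₃H (triflic acid)) ≈ -14
cyclohexyl–OTs loses OTs⁻: pKₐ(p-CH₃C₆H₄SO₃H (TsOH)) ≈ -2.8
cyclohexyl–OC(O)CF₃ loses CF₃COO⁻: pKₐ(CF₃COOH) ≈ 0.2
cyclohexyl–F loses F⁻: pKₐ(HF) ≈ 3.2
cyclohexyl–OC(CH₃)₃ loses (CH₃)₃CO⁻: pKₐ(t-BuOH) ≈ 18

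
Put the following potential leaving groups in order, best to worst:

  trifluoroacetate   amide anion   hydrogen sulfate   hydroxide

hydrogen sulfate: pKₐ(H₂SO₄) ≈ -3
trifluoroacetate: pKₐ(CF₃COOH) ≈ 0.2 — strongly electron-withdrawing CF₃ stabilises the carboxylate
hydroxide: pKₐ(H₂O) ≈ 15.7 — strong base; essentially never leaves without prior activation
amide anion: pKₐ(NH₃) ≈ 38 — extremely strong base; never a leaving group

hydrogen sulfate > trifluoroacetate > hydroxide > amide anion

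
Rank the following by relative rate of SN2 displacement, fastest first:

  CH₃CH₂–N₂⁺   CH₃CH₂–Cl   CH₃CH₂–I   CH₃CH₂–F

CH₃CH₂–N₂⁺ > CH₃CH₂–I > CH₃CH₂–Cl > CH₃CH₂–F

Same R in every case — rank the leaving groups.
A good leaving group is a weak base: the lower the pKₐ of its conjugate acid, the more readily it departs.
CH₃CH₂–N₂⁺ loses N₂: no meaningful conjugate acid; N₂ departs as an exceptionally stable neutral molecule
CH₃CH₂–I loses I⁻: pKₐ(HI) ≈ -10
CH₃CH₂–Cl loses Cl⁻: pKₐ(HCl) ≈ -7
CH₃CH₂–F loses F⁻: pKₐ(HF) ≈ 3.2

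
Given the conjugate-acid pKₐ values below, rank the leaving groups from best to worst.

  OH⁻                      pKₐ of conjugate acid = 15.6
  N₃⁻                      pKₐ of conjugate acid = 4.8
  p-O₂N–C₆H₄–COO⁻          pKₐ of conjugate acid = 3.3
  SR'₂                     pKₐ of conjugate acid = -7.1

SR'₂ > p-O₂N–C₆H₄–COO⁻ > N₃⁻ > OH⁻

Lower conjugate-acid pKₐ ⇒ weaker base ⇒ better leaving group.
Sorting by the given values: SR'₂ (-7.1), p-O₂N–C₆H₄–COO⁻ (3.3), N₃⁻ (4.8), OH⁻ (15.6).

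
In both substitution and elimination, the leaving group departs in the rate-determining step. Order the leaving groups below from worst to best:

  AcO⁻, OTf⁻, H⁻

H⁻ < AcO⁻ < OTf⁻

OTf⁻: pKₐ(CF₃SO₃H (triflic acid)) ≈ -14
AcO⁻: pKₐ(CH₃COOH) ≈ 4.8 — resonance-stabilised but still a weak base
H⁻: pKₐ(H₂) ≈ 36
Listed from poorest to best leaving group as asked.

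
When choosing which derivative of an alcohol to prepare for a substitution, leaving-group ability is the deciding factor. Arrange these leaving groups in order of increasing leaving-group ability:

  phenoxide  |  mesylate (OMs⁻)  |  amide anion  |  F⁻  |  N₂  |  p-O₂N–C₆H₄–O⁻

The more stable X⁻ (or X) is on its own — i.e. the weaker a base it is — the better a leaving group it makes.
N₂: no meaningful conjugate acid; N₂ departs as an exceptionally stable neutral molecule
mesylate (OMs⁻): pKₐ(CH₃SO₃H (MsOH)) ≈ -1.9
F⁻: pKₐ(HF) ≈ 3.2 — small and strongly basic; the poor halide leaving group
p-O₂N–C₆H₄–O⁻: pKₐ(p-nitrophenol) ≈ 7.2 — nitro group delocalises the charge; the classic chromogenic LG
phenoxide: pKₐ(C₆H₅OH (phenol)) ≈ 10 — resonance into the ring helps, but still a poor LG
amide anion: pKₐ(NH₃) ≈ 38
Reversing gives the worst-to-best order requested.

amide anion < phenoxide < p-O₂N–C₆H₄–O⁻ < F⁻ < mesylate (OMs⁻) < N₂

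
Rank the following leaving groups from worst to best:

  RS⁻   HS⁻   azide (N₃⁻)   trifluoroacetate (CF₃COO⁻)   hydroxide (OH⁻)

trifluoroacetate (CF₃COO⁻): pKₐ(CF₃COOH) ≈ 0.2
azide (N₃⁻): pKₐ(HN₃) ≈ 4.7 — linear, resonance-stabilised
HS⁻: pKₐ(H₂S) ≈ 7 — larger and more polarisable than the oxygen analogue
RS⁻: pKₐ(RSH (a thiol)) ≈ 10.5 — moderately basic; rarely leaves without activation
hydroxide (OH⁻): pKₐ(H₂O) ≈ 15.7 — strong base; essentially never leaves without prior activation
The question asks for worst first, so the sequence is read in increasing leaving-group ability.

hydroxide (OH⁻) < RS⁻ < HS⁻ < azide (N₃⁻) < trifluoroacetate (CF₃COO⁻)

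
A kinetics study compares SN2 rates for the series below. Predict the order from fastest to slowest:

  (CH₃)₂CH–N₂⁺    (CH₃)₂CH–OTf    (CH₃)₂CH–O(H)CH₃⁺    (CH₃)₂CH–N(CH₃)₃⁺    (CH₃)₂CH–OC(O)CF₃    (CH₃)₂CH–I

Identical carbon frameworks mean the comparison reduces to leaving-group quality.
The more stable X⁻ (or X) is on its own — i.e. the weaker a base it is — the better a leaving group it makes.
(CH₃)₂CH–N₂⁺ loses N₂: no meaningful conjugate acid; N₂ departs as an exceptionally stable neutral molecule
(CH₃)₂CH–OTf loses OTf⁻: pKₐ(CF₃SO₃H (triflic acid)) ≈ -14
(CH₃)₂CH–I loses I⁻: pKₐ(HI) ≈ -10
(CH₃)₂CH–O(H)CH₃⁺ loses R'OH: pKₐ(R'OH₂⁺) ≈ -2.4
(CH₃)₂CH–OC(O)CF₃ loses CF₃COO⁻: pKₐ(CF₃COOH) ≈ 0.2
(CH₃)₂CH–N(CH₃)₃⁺ loses NR'₃: pKₐ(R'₃NH⁺) ≈ 10.7

(CH₃)₂CH–N₂⁺ > (CH₃)₂CH–OTf > (CH₃)₂CH–I > (CH₃)₂CH–O(H)CH₃⁺ > (CH₃)₂CH–OC(O)CF₃ > (CH₃)₂CH–N(CH₃)₃⁺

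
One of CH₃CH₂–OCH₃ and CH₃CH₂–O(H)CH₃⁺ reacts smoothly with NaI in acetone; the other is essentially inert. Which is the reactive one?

CH₃CH₂–O(H)CH₃⁺

From CH₃CH₂–OCH₃ the departing group would be CH₃O⁻ (pKₐ(CH₃OH) ≈ 15.5). Strong base; alkoxides do not leave unassisted.
From CH₃CH₂–O(H)CH₃⁺ the leaving group is R'OH (pKₐ(R'OH₂⁺) ≈ -2.4). Neutral; leaves from a protonated ether (an oxonium ion, R–O(H)R'⁺).
(In practice CH₃CH₂–O(H)CH₃⁺ is made from CH₃CH₂–OCH₃ by protonation with concentrated HI, allowing neutral methanol, rather than methoxide, to depart.)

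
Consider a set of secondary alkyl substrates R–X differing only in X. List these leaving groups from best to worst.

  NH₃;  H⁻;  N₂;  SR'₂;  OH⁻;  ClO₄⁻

N₂ > ClO₄⁻ > SR'₂ > NH₃ > OH⁻ > H⁻

Leaving-group ability tracks the stability of the departed species; conjugate-acid pKₐ is the usual yardstick (lower pKₐ → better LG).
N₂: no meaningful conjugate acid; N₂ departs as an exceptionally stable neutral molecule
ClO₄⁻: pKₐ(HClO₄) ≈ -10
SR'₂: pKₐ(R'₂SH⁺) ≈ -7 — neutral; leaves from a sulfonium salt (R–SR'₂⁺)
NH₃: pKₐ(NH₄⁺) ≈ 9.2
OH⁻: pKₐ(H₂O) ≈ 15.7 — strong base; essentially never leaves without prior activation
H⁻: pKₐ(H₂) ≈ 36 — extremely strong base; leaves only in special hydride-transfer contexts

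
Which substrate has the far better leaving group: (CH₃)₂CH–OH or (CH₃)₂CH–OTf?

From (CH₃)₂CH–OH the departing group would be OH⁻ (pKₐ(H₂O) ≈ 15.7). Strong base; essentially never leaves without prior activation.
From (CH₃)₂CH–OTf the leaving group is OTf⁻ (pKₐ(CF₃SO₃H (triflic acid)) ≈ -14). Charge spread over three oxygens and a CF₃ group; the premier leaving group in synthesis.
(In practice (CH₃)₂CH–OTf is made from (CH₃)₂CH–OH by treatment with Tf₂O / 2,6-lutidine, converting the hydroxyl into a triflate.)

(CH₃)₂CH–OTf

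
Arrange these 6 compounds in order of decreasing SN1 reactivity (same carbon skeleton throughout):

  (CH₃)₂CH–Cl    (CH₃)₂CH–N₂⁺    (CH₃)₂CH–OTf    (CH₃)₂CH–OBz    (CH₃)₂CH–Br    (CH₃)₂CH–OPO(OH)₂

(CH₃)₂CH–N₂⁺ > (CH₃)₂CH–OTf > (CH₃)₂CH–Br > (CH₃)₂CH–Cl > (CH₃)₂CH–OPO(OH)₂ > (CH₃)₂CH–OBz

Same R in every case — rank the leaving groups.
The more stable X⁻ (or X) is on its own — i.e. the weaker a base it is — the better a leaving group it makes.
(CH₃)₂CH–N₂⁺ loses N₂: no meaningful conjugate acid; N₂ departs as an exceptionally stable neutral molecule
(CH₃)₂CH–OTf loses OTf⁻: pKₐ(CF₃SO₃H (triflic acid)) ≈ -14
(CH₃)₂CH–Br loses Br⁻: pKₐ(HBr) ≈ -9
(CH₃)₂CH–Cl loses Cl⁻: pKₐ(HCl) ≈ -7
(CH₃)₂CH–OPO(OH)₂ loses H₂PO₄⁻: pKₐ(H₃PO₄) ≈ 2.1
(CH₃)₂CH–OBz loses PhCOO⁻: pKₐ(C₆H₅COOH) ≈ 4.2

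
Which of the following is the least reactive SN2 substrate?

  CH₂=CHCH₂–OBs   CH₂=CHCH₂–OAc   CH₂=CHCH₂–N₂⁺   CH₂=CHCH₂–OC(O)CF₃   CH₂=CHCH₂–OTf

Same R in every case — rank the leaving groups.
The more stable X⁻ (or X) is on its own — i.e. the weaker a base it is — the better a leaving group it makes.
CH₂=CHCH₂–N₂⁺ loses N₂: no meaningful conjugate acid; N₂ departs as an exceptionally stable neutral molecule
CH₂=CHCH₂–OTf loses OTf⁻: pKₐ(CF₃SO₃H (triflic acid)) ≈ -14
CH₂=CHCH₂–OBs loses OBs⁻: pKₐ(p-BrC₆H₄SO₃H) ≈ -2.8
CH₂=CHCH₂–OC(O)CF₃ loses CF₃COO⁻: pKₐ(CF₃COOH) ≈ 0.2
CH₂=CHCH₂–OAc loses AcO⁻: pKₐ(CH₃COOH) ≈ 4.8

CH₂=CHCH₂–OAc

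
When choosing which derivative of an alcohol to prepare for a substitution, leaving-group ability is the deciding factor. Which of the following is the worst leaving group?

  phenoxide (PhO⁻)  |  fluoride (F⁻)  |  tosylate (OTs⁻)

tosylate (OTs⁻): pKₐ(p-CH₃C₆H₄SO₃H (TsOH)) ≈ -2.8
fluoride (F⁻): pKₐ(HF) ≈ 3.2
phenoxide (PhO⁻): pKₐ(C₆H₅OH (phenol)) ≈ 10

phenoxide (PhO⁻)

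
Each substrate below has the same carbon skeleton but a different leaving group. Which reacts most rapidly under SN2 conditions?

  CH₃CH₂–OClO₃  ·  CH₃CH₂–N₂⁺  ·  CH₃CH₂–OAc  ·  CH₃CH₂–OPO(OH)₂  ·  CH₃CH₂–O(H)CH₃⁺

Same R in every case — rank the leaving groups.
Rank by basicity of the departing species: weakest base leaves most easily.
CH₃CH₂–N₂⁺ loses N₂: no meaningful conjugate acid; N₂ departs as an exceptionally stable neutral molecule
CH₃CH₂–OClO₃ loses ClO₄⁻: pKₐ(HClO₄) ≈ -10
CH₃CH₂–O(H)CH₃⁺ loses R'OH: pKₐ(R'OH₂⁺) ≈ -2.4
CH₃CH₂–OPO(OH)₂ loses H₂PO₄⁻: pKₐ(H₃PO₄) ≈ 2.1
CH₃CH₂–OAc loses AcO⁻: pKₐ(CH₃COOH) ≈ 4.8

CH₃CH₂–N₂⁺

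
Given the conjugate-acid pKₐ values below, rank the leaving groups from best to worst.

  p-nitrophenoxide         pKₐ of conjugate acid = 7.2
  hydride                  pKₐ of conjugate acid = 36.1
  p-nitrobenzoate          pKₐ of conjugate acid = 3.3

Lower conjugate-acid pKₐ ⇒ weaker base ⇒ better leaving group.
Sorting by the given values: p-nitrobenzoate (3.3), p-nitrophenoxide (7.2), hydride (36.1).

p-nitrobenzoate > p-nitrophenoxide > hydride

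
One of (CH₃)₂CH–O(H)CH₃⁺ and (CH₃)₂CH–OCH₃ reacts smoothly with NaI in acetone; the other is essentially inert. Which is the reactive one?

(CH₃)₂CH–O(H)CH₃⁺

From (CH₃)₂CH–OCH₃ the departing group would be CH₃O⁻ (pKₐ(CH₃OH) ≈ 15.5). Strong base; alkoxides do not leave unassisted.
From (CH₃)₂CH–O(H)CH₃⁺ the leaving group is R'OH (pKₐ(R'OH₂⁺) ≈ -2.4). Neutral; leaves from a protonated ether (an oxonium ion, R–O(H)R'⁺).
(In practice (CH₃)₂CH–O(H)CH₃⁺ is made from (CH₃)₂CH–OCH₃ by protonation with concentrated HI, allowing neutral methanol, rather than methoxide, to depart.)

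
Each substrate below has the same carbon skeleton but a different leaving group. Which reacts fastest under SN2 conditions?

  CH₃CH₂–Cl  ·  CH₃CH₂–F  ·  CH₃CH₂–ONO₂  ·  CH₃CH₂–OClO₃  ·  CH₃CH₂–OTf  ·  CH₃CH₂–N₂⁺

CH₃CH₂–N₂⁺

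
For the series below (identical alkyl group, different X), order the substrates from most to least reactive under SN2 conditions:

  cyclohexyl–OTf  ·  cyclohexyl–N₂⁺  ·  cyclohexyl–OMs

Identical carbon frameworks mean the comparison reduces to leaving-group quality.
The more stable X⁻ (or X) is on its own — i.e. the weaker a base it is — the better a leaving group it makes.
cyclohexyl–N₂⁺ loses N₂: no meaningful conjugate acid; N₂ departs as an exceptionally stable neutral molecule
cyclohexyl–OTf loses OTf⁻: pKₐ(CF₃SO₃H (triflic acid)) ≈ -14
cyclohexyl–OMs loses OMs⁻: pKₐ(CH₃SO₃H (MsOH)) ≈ -1.9

cyclohexyl–N₂⁺ > cyclohexyl–OTf > cyclohexyl–OMs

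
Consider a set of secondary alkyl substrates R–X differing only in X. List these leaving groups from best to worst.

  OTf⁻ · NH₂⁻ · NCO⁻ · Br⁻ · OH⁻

Rank by basicity of the departing species: weakest base leaves most easily.
OTf⁻: pKₐ(CF₃SO₃H (triflic acid)) ≈ -14 — charge spread over three oxygens and a CF₃ group; the premier leaving group in synthesis
Br⁻: pKₐ(HBr) ≈ -9 — weak base; good leaving group
NCO⁻: pKₐ(HOCN) ≈ 3.5
OH⁻: pKₐ(H₂O) ≈ 15.7
NH₂⁻: pKₐ(NH₃) ≈ 38 — extremely strong base; never a leaving group

OTf⁻ > Br⁻ > NCO⁻ > OH⁻ > NH₂⁻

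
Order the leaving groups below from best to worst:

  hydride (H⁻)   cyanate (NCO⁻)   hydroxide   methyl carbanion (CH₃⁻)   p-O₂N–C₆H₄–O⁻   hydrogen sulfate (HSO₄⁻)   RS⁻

A good leaving group is a weak base: the lower the pKₐ of its conjugate acid, the more readily it departs.
hydrogen sulfate (HSO₄⁻): pKₐ(H₂SO₄) ≈ -3
cyanate (NCO⁻): pKₐ(HOCN) ≈ 3.5 — resonance between N and O
p-O₂N–C₆H₄–O⁻: pKₐ(p-nitrophenol) ≈ 7.2 — nitro group delocalises the charge; the classic chromogenic LG
RS⁻: pKₐ(RSH (a thiol)) ≈ 10.5 — moderately basic; rarely leaves without activation
hydroxide: pKₐ(H₂O) ≈ 15.7 — strong base; essentially never leaves without prior activation
hydride (H⁻): pKₐ(H₂) ≈ 36
methyl carbanion (CH₃⁻): pKₐ(CH₄) ≈ 48 — unstabilised carbanion; the worst conceivable leaving group

hydrogen sulfate (HSO₄⁻) > cyanate (NCO⁻) > p-O₂N–C₆H₄–O⁻ > RS⁻ > hydroxide > hydride (H⁻) > methyl carbanion (CH₃⁻)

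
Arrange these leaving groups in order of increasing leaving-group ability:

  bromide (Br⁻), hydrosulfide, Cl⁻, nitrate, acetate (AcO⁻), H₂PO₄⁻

Leaving-group ability tracks the stability of the departed species; conjugate-acid pKₐ is the usual yardstick (lower pKₐ → better LG).
bromide (Br⁻): pKₐ(HBr) ≈ -9
Cl⁻: pKₐ(HCl) ≈ -7
nitrate: pKₐ(HNO₃) ≈ -1.3
H₂PO₄⁻: pKₐ(H₃PO₄) ≈ 2.1
acetate (AcO⁻): pKₐ(CH₃COOH) ≈ 4.8
hydrosulfide: pKₐ(H₂S) ≈ 7
Reversing gives the worst-to-best order requested.

hydrosulfide < acetate (AcO⁻) < H₂PO₄⁻ < nitrate < Cl⁻ < bromide (Br⁻)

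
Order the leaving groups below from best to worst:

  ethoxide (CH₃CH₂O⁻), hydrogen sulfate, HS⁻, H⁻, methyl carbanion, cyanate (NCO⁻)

A good leaving group is a weak base: the lower the pKₐ of its conjugate acid, the more readily it departs.
hydrogen sulfate: pKₐ(H₂SO₄) ≈ -3
cyanate (NCO⁻): pKₐ(HOCN) ≈ 3.5
HS⁻: pKₐ(H₂S) ≈ 7
ethoxide (CH₃CH₂O⁻): pKₐ(CH₃CH₂OH) ≈ 16
H⁻: pKₐ(H₂) ≈ 36
methyl carbanion: pKₐ(CH₄) ≈ 48

hydrogen sulfate > cyanate (NCO⁻) > HS⁻ > ethoxide (CH₃CH₂O⁻) > H⁻ > methyl carbanion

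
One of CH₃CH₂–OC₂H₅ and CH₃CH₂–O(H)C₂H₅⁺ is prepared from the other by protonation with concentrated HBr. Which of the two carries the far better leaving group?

From CH₃CH₂–OC₂H₅ the departing group would be CH₃CH₂O⁻ (pKₐ(CH₃CH₂OH) ≈ 16). Strong base; alkoxides do not leave unassisted.
From CH₃CH₂–O(H)C₂H₅⁺ the leaving group is R'OH (pKₐ(R'OH₂⁺) ≈ -2.4). Neutral; leaves from a protonated ether (an oxonium ion, R–O(H)R'⁺).
Protonation with concentrated HBr works by allowing neutral ethanol, rather than ethoxide, to depart, making CH₃CH₂–O(H)C₂H₅⁺ enormously more reactive.

CH₃CH₂–O(H)C₂H₅⁺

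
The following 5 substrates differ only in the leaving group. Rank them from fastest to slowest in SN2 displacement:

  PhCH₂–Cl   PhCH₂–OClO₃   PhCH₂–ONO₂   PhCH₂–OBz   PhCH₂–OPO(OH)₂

PhCH₂–OClO₃ > PhCH₂–Cl > PhCH₂–ONO₂ > PhCH₂–OPO(OH)₂ > PhCH₂–OBz

The skeletons are identical, so relative rate is governed entirely by leaving-group ability.
Rank by basicity of the departing species: weakest base leaves most easily.
PhCH₂–OClO₃ loses ClO₄⁻: pKₐ(HClO₄) ≈ -10
PhCH₂–Cl loses Cl⁻: pKₐ(HCl) ≈ -7
PhCH₂–ONO₂ loses NO₃⁻: pKₐ(HNO₃) ≈ -1.3
PhCH₂–OPO(OH)₂ loses H₂PO₄⁻: pKₐ(H₃PO₄) ≈ 2.1
PhCH₂–OBz loses PhCOO⁻: pKₐ(C₆H₅COOH) ≈ 4.2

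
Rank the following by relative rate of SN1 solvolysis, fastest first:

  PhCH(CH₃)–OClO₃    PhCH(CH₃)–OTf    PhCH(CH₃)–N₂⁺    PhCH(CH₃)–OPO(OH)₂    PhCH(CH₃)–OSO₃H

With the same alkyl group throughout, only the leaving group differentiates the rates.
The more stable X⁻ (or X) is on its own — i.e. the weaker a base it is — the better a leaving group it makes.
PhCH(CH₃)–N₂⁺ loses N₂: no meaningful conjugate acid; N₂ departs as an exceptionally stable neutral molecule
PhCH(CH₃)–OTf loses OTf⁻: pKₐ(CF₃SO₃H (triflic acid)) ≈ -14
PhCH(CH₃)–OClO₃ loses ClO₄⁻: pKₐ(HClO₄) ≈ -10
PhCH(CH₃)–OSO₃H loses HSO₄⁻: pKₐ(H₂SO₄) ≈ -3
PhCH(CH₃)–OPO(OH)₂ loses H₂PO₄⁻: pKₐ(H₃PO₄) ≈ 2.1

PhCH(CH₃)–N₂⁺ > PhCH(CH₃)–OTf > PhCH(CH₃)–OClO₃ > PhCH(CH₃)–OSO₃H > PhCH(CH₃)–OPO(OH)₂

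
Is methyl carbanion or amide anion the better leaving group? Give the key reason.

amide anion

amide anion is the better leaving group.
pKₐ(NH₃) ≈ 38 versus pKₐ(CH₄) ≈ 48: amide anion is the much weaker base.
Extremely strong base; never a leaving group.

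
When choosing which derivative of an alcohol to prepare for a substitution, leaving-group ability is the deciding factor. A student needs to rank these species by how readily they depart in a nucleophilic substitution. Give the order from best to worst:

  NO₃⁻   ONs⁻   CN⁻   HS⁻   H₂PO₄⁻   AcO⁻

ONs⁻: pKₐ(p-O₂NC₆H₄SO₃H) ≈ -3.5 — p-nitro group further stabilises the sulfonate
NO₃⁻: pKₐ(HNO₃) ≈ -1.3 — resonance-delocalised over three oxygens
H₂PO₄⁻: pKₐ(H₃PO₄) ≈ 2.1
AcO⁻: pKₐ(CH₃COOH) ≈ 4.8
HS⁻: pKₐ(H₂S) ≈ 7 — larger and more polarisable than the oxygen analogue
CN⁻: pKₐ(HCN) ≈ 9.2

ONs⁻ > NO₃⁻ > H₂PO₄⁻ > AcO⁻ > HS⁻ > CN⁻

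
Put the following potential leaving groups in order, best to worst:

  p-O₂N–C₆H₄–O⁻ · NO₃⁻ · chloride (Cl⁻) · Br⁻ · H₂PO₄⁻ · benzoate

Br⁻ > chloride (Cl⁻) > NO₃⁻ > H₂PO₄⁻ > benzoate > p-O₂N–C₆H₄–O⁻

The more stable X⁻ (or X) is on its own — i.e. the weaker a base it is — the better a leaving group it makes.
Br⁻: pKₐ(HBr) ≈ -9
chloride (Cl⁻): pKₐ(HCl) ≈ -7 — moderately weak base
NO₃⁻: pKₐ(HNO₃) ≈ -1.3 — resonance-delocalised over three oxygens
H₂PO₄⁻: pKₐ(H₃PO₄) ≈ 2.1 — moderate base; biological leaving group after further activation
benzoate: pKₐ(C₆H₅COOH) ≈ 4.2 — aryl carboxylate
p-O₂N–C₆H₄–O⁻: pKₐ(p-nitrophenol) ≈ 7.2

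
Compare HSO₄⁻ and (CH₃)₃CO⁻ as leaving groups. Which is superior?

HSO₄⁻ is the better leaving group.
pKₐ(H₂SO₄) ≈ -3 versus pKₐ(t-BuOH) ≈ 18: HSO₄⁻ is the much weaker base.
Conjugate base of a strong mineral acid.

HSO₄⁻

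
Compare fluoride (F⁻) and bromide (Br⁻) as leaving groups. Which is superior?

bromide (Br⁻)

bromide (Br⁻) is the better leaving group.
pKₐ(HBr) ≈ -9 versus pKₐ(HF) ≈ 3.2: bromide (Br⁻) is the much weaker base.
Weak base; good leaving group.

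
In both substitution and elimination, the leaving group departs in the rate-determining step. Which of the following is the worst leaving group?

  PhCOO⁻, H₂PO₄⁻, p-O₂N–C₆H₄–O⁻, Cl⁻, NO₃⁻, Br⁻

Br⁻: pKₐ(HBr) ≈ -9
Cl⁻: pKₐ(HCl) ≈ -7
NO₃⁻: pKₐ(HNO₃) ≈ -1.3
H₂PO₄⁻: pKₐ(H₃PO₄) ≈ 2.1
PhCOO⁻: pKₐ(C₆H₅COOH) ≈ 4.2
p-O₂N–C₆H₄–O⁻: pKₐ(p-nitrophenol) ≈ 7.2

p-O₂N–C₆H₄–O⁻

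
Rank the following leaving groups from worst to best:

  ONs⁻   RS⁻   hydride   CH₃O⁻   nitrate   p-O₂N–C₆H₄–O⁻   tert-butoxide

hydride < tert-butoxide < CH₃O⁻ < RS⁻ < p-O₂N–C₆H₄–O⁻ < nitrate < ONs⁻

ONs⁻: pKₐ(p-O₂NC₆H₄SO₃H) ≈ -3.5 — p-nitro group further stabilises the sulfonate
nitrate: pKₐ(HNO₃) ≈ -1.3 — resonance-delocalised over three oxygens
p-O₂N–C₆H₄–O⁻: pKₐ(p-nitrophenol) ≈ 7.2
RS⁻: pKₐ(RSH (a thiol)) ≈ 10.5 — moderately basic; rarely leaves without activation
CH₃O⁻: pKₐ(CH₃OH) ≈ 15.5 — strong base; alkoxides do not leave unassisted
tert-butoxide: pKₐ(t-BuOH) ≈ 18
hydride: pKₐ(H₂) ≈ 36
Listed from poorest to best leaving group as asked.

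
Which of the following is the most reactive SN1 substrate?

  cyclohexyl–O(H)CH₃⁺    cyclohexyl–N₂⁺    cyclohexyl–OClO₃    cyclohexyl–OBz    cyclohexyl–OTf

cyclohexyl–N₂⁺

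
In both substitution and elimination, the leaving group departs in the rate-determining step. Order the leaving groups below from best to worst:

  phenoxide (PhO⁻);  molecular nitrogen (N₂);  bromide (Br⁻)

molecular nitrogen (N₂) > bromide (Br⁻) > phenoxide (PhO⁻)

Rank by basicity of the departing species: weakest base leaves most easily.
molecular nitrogen (N₂): no meaningful conjugate acid; N₂ departs as an exceptionally stable neutral molecule
bromide (Br⁻): pKₐ(HBr) ≈ -9 — weak base; good leaving group
phenoxide (PhO⁻): pKₐ(C₆H₅OH (phenol)) ≈ 10 — resonance into the ring helps, but still a poor LG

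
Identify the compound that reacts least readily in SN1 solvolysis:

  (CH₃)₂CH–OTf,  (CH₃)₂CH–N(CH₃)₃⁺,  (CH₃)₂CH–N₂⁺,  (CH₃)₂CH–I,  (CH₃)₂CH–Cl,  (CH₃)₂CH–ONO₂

The skeletons are identical, so relative rate is governed entirely by leaving-group ability.
The more stable X⁻ (or X) is on its own — i.e. the weaker a base it is — the better a leaving group it makes.
(CH₃)₂CH–N₂⁺ loses N₂: no meaningful conjugate acid; N₂ departs as an exceptionally stable neutral molecule
(CH₃)₂CH–OTf loses OTf⁻: pKₐ(CF₃SO₃H (triflic acid)) ≈ -14
(CH₃)₂CH–I loses I⁻: pKₐ(HI) ≈ -10
(CH₃)₂CH–Cl loses Cl⁻: pKₐ(HCl) ≈ -7
(CH₃)₂CH–ONO₂ loses NO₃⁻: pKₐ(HNO₃) ≈ -1.3
(CH₃)₂CH–N(CH₃)₃⁺ loses NR'₃: pKₐ(R'₃NH⁺) ≈ 10.7

(CH₃)₂CH–N(CH₃)₃⁺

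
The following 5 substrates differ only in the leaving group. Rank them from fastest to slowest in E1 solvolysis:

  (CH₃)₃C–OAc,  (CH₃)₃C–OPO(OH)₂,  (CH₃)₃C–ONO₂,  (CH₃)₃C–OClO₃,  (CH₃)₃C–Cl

(CH₃)₃C–OClO₃ > (CH₃)₃C–Cl > (CH₃)₃C–ONO₂ > (CH₃)₃C–OPO(OH)₂ > (CH₃)₃C–OAc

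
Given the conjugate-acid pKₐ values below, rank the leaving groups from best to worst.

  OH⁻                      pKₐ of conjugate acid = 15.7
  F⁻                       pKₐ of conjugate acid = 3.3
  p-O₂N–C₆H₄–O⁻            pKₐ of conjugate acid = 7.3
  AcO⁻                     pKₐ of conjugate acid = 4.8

Lower conjugate-acid pKₐ ⇒ weaker base ⇒ better leaving group.
Sorting by the given values: F⁻ (3.3), AcO⁻ (4.8), p-O₂N–C₆H₄–O⁻ (7.3), OH⁻ (15.7).

F⁻ > AcO⁻ > p-O₂N–C₆H₄–O⁻ > OH⁻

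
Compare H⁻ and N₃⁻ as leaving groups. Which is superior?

N₃⁻ is the better leaving group.
pKₐ(HN₃) ≈ 4.7 versus pKₐ(H₂) ≈ 36: N₃⁻ is the much weaker base.
Linear, resonance-stabilised.

N₃⁻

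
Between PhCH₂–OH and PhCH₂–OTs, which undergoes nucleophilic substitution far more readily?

From PhCH₂–OH the departing group would be OH⁻ (pKₐ(H₂O) ≈ 15.7). Strong base; essentially never leaves without prior activation.
From PhCH₂–OTs the leaving group is OTs⁻ (pKₐ(p-CH₃C₆H₄SO₃H (TsOH)) ≈ -2.8). Resonance-delocalised arenesulfonate.
(In practice PhCH₂–OTs is made from PhCH₂–OH by treatment with TsCl / pyridine, converting the hydroxyl into a tosylate.)

PhCH₂–OTs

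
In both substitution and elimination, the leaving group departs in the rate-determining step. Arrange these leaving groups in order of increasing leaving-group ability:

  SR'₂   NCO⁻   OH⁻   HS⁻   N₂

A good leaving group is a weak base: the lower the pKₐ of its conjugate acid, the more readily it departs.
N₂: no meaningful conjugate acid; N₂ departs as an exceptionally stable neutral molecule
SR'₂: pKₐ(R'₂SH⁺) ≈ -7
NCO⁻: pKₐ(HOCN) ≈ 3.5 — resonance between N and O
HS⁻: pKₐ(H₂S) ≈ 7
OH⁻: pKₐ(H₂O) ≈ 15.7 — strong base; essentially never leaves without prior activation
The question asks for worst first, so the sequence is read in increasing leaving-group ability.

OH⁻ < HS⁻ < NCO⁻ < SR'₂ < N₂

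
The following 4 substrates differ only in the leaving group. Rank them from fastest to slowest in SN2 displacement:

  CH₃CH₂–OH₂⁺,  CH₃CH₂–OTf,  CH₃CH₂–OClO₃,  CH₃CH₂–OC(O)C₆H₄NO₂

CH₃CH₂–OTf > CH₃CH₂–OClO₃ > CH₃CH₂–OH₂⁺ > CH₃CH₂–OC(O)C₆H₄NO₂

The skeletons are identical, so relative rate is governed entirely by leaving-group ability.
A good leaving group is a weak base: the lower the pKₐ of its conjugate acid, the more readily it departs.
CH₃CH₂–OTf loses OTf⁻: pKₐ(CF₃SO₃H (triflic acid)) ≈ -14
CH₃CH₂–OClO₃ loses ClO₄⁻: pKₐ(HClO₄) ≈ -10
CH₃CH₂–OH₂⁺ loses H₂O: pKₐ(H₃O⁺) ≈ -1.7
CH₃CH₂–OC(O)C₆H₄NO₂ loses p-O₂N–C₆H₄–COO⁻: pKₐ(p-nitrobenzoic acid) ≈ 3.4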